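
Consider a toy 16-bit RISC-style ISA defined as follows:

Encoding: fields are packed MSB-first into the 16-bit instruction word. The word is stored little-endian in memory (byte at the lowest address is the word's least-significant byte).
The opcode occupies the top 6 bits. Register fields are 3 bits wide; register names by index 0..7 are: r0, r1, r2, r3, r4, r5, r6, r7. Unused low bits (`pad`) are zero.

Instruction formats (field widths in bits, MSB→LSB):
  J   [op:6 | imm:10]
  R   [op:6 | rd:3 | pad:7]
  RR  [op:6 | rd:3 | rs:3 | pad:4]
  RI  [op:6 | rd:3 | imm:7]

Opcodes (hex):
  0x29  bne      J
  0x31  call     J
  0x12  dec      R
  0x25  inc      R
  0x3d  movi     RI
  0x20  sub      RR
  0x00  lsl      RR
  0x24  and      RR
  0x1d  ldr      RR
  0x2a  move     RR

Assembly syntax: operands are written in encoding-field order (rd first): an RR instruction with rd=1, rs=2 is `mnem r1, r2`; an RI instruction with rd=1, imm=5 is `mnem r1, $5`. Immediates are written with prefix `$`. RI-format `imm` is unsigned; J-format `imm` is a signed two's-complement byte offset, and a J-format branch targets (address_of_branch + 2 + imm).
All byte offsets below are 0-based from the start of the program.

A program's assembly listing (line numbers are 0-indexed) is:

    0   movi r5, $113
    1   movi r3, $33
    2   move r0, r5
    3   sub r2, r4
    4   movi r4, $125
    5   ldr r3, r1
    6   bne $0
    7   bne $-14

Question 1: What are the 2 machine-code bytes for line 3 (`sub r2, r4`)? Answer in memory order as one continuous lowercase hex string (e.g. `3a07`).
3. sub fields op=0x20:6|rd=2:3|rs=4:3|pad=0:4 → word 8140h → 40 81

4081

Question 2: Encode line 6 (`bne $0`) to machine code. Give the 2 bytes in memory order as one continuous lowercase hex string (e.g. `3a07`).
line 6 (bne): pack op=0x29:6|imm=0:10 = 0xa400; little→ 00 a4

00a4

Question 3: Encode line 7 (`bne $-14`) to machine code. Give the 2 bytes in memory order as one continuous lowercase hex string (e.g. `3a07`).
f2a7

line 7 (bne): pack op=0x29:6|imm=-14:10 = 0xa7f2; little→ f2 a7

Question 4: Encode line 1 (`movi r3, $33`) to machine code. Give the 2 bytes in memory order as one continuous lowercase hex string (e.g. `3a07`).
a1f5

1. movi fields op=0x3d:6|rd=3:3|imm=33:7 → word f5a1h → a1 f5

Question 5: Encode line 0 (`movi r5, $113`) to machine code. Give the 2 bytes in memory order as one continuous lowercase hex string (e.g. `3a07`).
f1f6

0. movi fields op=0x3d:6|rd=5:3|imm=113:7 → word f6f1h → f1 f6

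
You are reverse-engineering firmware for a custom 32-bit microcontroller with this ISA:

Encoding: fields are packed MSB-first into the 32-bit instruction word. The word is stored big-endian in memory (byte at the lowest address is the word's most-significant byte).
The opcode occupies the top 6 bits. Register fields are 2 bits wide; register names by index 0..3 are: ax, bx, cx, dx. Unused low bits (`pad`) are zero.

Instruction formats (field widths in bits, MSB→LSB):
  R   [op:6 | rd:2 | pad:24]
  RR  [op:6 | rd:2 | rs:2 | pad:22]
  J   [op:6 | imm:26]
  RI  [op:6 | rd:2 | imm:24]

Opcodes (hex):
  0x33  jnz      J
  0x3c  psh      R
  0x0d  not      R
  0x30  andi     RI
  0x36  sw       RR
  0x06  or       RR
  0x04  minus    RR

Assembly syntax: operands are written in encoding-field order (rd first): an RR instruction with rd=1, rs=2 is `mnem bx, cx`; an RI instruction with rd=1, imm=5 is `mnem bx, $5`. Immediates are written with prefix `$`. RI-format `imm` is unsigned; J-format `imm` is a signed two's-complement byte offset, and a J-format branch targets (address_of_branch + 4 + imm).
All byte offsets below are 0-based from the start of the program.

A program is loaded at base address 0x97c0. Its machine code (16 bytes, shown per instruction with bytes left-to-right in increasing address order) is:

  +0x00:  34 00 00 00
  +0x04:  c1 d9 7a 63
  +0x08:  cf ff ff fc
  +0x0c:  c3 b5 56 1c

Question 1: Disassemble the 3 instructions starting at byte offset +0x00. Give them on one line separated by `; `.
not ax; andi bx, $14252643; jnz $-4

+0x00: 34 00 00 00 ⇒ word 0x34000000 (big)
  opcode bits[31:26]=0xd: not/R
  [25:24] rd=0 = ax
+0x04: c1 d9 7a 63 ⇒ word 0xc1d97a63 (big)
  opcode bits[31:26]=0x30: andi/RI
  [25:24] rd=1 = bx
  [23:0] imm=14252643 = $14252643
+0x08: cf ff ff fc ⇒ word 0xcffffffc (big)
  opcode bits[31:26]=0x33: jnz/J
  [25:0] imm=67108860 (s26→-4) = $-4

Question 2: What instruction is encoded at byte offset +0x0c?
@+0c  big-endian(c3 b5 56 1c) = 0xc3b5561c
  opcode bits[31:26]=0x30: andi/RI
  rd@[25:24]=0x3 ⇒ dx
  imm@[23:0]=0xb5561c ⇒ $11884060

andi dx, $11884060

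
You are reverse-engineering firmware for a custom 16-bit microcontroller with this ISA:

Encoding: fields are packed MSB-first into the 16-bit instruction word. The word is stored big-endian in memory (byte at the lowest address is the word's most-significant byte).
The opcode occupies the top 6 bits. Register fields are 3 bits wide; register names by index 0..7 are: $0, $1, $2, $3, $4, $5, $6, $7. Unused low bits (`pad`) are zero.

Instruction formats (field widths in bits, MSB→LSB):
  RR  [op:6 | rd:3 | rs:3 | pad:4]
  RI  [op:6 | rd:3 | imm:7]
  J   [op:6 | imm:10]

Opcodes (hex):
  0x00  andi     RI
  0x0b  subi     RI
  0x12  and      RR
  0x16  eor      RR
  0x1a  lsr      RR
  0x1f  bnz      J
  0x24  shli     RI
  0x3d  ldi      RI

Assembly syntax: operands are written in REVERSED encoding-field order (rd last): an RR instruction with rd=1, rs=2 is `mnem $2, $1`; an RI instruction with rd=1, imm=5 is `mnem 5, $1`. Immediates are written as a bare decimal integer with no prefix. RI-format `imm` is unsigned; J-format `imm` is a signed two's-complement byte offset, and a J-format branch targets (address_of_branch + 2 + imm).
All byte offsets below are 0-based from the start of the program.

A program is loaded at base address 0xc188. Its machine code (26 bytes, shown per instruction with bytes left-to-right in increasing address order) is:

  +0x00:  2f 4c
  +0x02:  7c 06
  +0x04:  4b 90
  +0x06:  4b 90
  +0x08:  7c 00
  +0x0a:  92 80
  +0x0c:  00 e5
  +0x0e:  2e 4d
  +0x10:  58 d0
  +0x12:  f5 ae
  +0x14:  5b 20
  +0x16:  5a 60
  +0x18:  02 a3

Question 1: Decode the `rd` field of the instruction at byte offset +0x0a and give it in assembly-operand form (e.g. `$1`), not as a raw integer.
[0a] 92 80 → 0x9280
  top 6b → 0x24 → shli [RI]
  [9:7] rd=5 = $5
  [6:0] imm=0 = 0

$5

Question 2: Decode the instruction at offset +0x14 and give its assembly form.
eor $2, $6

@+14  big-endian(5b 20) = 0x5b20
  op=0x5b20>>10=0x16 ⇒ eor (RR)
  [9:7] rd=6 = $6
  [6:4] rs=2 = $2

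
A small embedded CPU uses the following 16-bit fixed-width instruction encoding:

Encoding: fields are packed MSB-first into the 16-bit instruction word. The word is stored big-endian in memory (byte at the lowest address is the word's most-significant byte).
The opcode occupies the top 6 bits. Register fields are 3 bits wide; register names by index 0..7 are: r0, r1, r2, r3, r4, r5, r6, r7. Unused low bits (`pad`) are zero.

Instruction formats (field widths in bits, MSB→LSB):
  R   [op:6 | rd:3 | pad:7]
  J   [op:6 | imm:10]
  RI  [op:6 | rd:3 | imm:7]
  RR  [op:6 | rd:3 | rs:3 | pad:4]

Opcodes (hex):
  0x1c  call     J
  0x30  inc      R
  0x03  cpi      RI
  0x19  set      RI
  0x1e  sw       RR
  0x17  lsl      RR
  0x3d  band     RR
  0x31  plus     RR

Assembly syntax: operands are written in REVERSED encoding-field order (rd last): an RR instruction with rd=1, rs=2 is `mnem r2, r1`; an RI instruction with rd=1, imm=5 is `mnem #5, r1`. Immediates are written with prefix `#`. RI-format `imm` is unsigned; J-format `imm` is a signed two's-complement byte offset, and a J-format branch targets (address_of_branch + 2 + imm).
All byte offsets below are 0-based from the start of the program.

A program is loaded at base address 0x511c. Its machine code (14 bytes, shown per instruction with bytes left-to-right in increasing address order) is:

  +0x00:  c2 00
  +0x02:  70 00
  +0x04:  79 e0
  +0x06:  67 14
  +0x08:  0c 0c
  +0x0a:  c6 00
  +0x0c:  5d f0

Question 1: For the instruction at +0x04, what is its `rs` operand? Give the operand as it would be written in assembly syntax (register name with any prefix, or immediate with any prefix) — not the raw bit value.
+0x04: 79 e0 ⇒ word 0x79e0 (big)
  top 6b → 0x1e → sw [RR]
  rd@[9:7]=0x3 ⇒ r3
  rs@[6:4]=0x6 ⇒ r6

r6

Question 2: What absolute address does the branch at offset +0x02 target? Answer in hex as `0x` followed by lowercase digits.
0x5120

+0x02: 70 00 ⇒ word 0x7000 (big)
  op=0x7000>>10=0x1c ⇒ call (J)
  imm@[9:0]=0x0 ⇒ #0
  target = base 0x511c + off 0x02 + 2 + imm 0 = 0x5120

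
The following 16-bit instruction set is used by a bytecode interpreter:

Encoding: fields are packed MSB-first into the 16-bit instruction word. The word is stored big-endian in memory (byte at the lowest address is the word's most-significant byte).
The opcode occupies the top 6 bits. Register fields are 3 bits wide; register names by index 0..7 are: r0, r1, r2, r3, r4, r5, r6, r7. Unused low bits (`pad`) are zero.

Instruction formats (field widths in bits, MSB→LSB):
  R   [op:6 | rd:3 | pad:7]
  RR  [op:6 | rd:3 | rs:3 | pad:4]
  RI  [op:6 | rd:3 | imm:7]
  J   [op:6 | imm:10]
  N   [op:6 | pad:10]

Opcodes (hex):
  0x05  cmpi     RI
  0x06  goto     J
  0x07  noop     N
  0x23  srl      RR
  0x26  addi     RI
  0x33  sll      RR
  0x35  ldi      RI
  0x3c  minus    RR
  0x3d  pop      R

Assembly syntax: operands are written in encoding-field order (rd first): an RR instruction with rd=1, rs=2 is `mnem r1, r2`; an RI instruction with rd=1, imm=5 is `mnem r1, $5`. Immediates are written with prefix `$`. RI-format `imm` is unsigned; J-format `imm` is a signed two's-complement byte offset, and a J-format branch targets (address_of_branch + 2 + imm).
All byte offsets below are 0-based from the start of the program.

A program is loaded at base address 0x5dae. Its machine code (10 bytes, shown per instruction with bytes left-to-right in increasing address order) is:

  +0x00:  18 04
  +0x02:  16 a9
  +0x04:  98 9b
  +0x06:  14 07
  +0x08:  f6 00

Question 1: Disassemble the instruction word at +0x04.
addi r1, $27

off 0x04: read 98 9b as big → 0x989b
  opcode bits[15:10]=0x26: addi/RI
  rd: (w>>7)&0x7=0x1 → r1
  imm: (w>>0)&0x7f=0x1b → $27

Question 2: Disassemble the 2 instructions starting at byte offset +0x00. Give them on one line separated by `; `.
goto $4; cmpi r5, $41

off 0x00: read 18 04 as big → 0x1804
  op=0x1804>>10=0x6 ⇒ goto (J)
  imm@[9:0]=0x4 ⇒ $4
off 0x02: read 16 a9 as big → 0x16a9
  op=0x16a9>>10=0x5 ⇒ cmpi (RI)
  rd@[9:7]=0x5 ⇒ r5
  imm@[6:0]=0x29 ⇒ $41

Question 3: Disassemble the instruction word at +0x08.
[08] f6 00 → 0xf600
  op=0xf600>>10=0x3d ⇒ pop (R)
  [9:7] rd=4 = r4

pop r4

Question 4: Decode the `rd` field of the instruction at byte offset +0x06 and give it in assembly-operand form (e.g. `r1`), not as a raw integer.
r0

@+06  big-endian(14 07) = 0x1407
  op=0x1407>>10=0x5 ⇒ cmpi (RI)
  [9:7] rd=0 = r0
  [6:0] imm=7 = $7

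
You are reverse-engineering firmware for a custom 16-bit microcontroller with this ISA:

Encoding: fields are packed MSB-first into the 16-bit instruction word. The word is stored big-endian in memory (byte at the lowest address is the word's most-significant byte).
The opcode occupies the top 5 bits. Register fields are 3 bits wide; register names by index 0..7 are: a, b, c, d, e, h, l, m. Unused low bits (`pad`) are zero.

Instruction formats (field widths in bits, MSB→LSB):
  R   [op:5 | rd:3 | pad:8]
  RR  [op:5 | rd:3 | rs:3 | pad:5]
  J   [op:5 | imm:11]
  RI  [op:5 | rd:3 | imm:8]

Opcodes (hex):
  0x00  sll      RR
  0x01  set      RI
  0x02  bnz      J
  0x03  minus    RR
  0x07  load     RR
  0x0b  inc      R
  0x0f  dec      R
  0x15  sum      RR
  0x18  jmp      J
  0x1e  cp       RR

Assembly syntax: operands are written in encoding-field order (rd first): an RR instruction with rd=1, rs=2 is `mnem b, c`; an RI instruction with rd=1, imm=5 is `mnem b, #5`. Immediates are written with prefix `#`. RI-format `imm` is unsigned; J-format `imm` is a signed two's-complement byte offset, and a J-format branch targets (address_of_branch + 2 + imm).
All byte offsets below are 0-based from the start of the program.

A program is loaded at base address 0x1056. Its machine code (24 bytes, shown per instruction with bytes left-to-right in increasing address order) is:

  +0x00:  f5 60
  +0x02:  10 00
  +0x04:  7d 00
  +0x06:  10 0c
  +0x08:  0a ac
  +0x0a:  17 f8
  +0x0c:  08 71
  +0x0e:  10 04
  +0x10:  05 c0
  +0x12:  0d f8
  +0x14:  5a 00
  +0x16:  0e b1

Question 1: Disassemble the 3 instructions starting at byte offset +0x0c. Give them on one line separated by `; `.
+0x0c: 08 71 ⇒ word 0x0871 (big)
  top 5b → 0x1 → set [RI]
  [10:8] rd=0 = a
  [7:0] imm=113 = #113
+0x0e: 10 04 ⇒ word 0x1004 (big)
  top 5b → 0x2 → bnz [J]
  [10:0] imm=4 = #4
+0x10: 05 c0 ⇒ word 0x05c0 (big)
  top 5b → 0x0 → sll [RR]
  [10:8] rd=5 = h
  [7:5] rs=6 = l

set a, #113; bnz #4; sll h, l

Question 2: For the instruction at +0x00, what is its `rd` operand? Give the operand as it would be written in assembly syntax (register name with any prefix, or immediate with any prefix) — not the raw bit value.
@+00  big-endian(f5 60) = 0xf560
  op=0xf560>>11=0x1e ⇒ cp (RR)
  rd@[10:8]=0x5 ⇒ h
  rs@[7:5]=0x3 ⇒ d

h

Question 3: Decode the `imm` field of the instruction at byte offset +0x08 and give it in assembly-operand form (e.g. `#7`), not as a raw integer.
#172

[08] 0a ac → 0x0aac
  op=0x0aac>>11=0x1 ⇒ set (RI)
  rd: (w>>8)&0x7=0x2 → c
  imm: (w>>0)&0xff=0xac → #172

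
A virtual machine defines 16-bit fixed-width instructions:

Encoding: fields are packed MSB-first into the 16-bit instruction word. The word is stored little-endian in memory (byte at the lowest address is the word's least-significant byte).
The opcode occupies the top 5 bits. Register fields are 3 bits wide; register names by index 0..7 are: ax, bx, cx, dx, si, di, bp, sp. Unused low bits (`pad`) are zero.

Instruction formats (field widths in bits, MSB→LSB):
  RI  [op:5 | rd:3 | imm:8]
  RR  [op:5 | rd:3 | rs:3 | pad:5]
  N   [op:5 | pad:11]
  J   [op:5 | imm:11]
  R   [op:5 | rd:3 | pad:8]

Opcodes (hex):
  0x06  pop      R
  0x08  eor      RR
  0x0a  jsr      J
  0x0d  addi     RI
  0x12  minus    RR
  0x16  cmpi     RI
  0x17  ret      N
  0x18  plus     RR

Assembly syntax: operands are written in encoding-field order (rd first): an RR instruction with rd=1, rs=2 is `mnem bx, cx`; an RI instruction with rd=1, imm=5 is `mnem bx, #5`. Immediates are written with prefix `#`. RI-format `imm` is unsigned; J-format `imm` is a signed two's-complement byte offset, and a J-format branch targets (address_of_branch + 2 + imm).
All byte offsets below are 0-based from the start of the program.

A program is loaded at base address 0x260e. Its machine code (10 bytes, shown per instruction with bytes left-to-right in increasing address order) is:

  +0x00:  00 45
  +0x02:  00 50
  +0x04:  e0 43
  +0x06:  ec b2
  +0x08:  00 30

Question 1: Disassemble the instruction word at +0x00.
@+00  little-endian(00 45) = 0x4500
  top 5b → 0x8 → eor [RR]
  [10:8] rd=5 = di
  [7:5] rs=0 = ax

eor di, ax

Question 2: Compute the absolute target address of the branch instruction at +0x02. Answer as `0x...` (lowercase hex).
@+02  little-endian(00 50) = 0x5000
  op=0x5000>>11=0xa ⇒ jsr (J)
  [10:0] imm=0 = #0
  target = base 0x260e + off 0x02 + 2 + imm 0 = 0x2612

0x2612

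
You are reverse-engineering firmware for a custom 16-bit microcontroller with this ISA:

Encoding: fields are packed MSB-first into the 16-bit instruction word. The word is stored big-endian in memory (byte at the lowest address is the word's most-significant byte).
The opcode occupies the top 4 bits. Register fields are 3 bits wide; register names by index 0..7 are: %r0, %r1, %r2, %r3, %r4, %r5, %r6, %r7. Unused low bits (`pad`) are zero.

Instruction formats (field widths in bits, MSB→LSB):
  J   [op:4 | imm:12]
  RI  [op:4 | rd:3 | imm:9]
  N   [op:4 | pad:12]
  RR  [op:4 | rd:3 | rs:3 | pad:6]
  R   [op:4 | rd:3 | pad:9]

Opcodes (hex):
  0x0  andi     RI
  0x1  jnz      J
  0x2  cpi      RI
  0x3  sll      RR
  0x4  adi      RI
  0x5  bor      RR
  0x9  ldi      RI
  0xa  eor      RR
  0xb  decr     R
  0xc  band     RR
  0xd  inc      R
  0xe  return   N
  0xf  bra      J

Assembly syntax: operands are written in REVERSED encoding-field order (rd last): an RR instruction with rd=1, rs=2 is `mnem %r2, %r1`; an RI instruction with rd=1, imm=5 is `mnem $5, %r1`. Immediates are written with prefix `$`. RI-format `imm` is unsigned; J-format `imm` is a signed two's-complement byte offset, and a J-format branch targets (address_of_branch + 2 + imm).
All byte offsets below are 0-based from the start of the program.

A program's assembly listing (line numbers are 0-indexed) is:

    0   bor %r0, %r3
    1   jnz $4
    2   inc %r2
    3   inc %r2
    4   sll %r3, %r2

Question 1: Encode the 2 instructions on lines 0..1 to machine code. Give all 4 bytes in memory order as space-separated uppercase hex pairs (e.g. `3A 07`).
0. bor fields op=0x5:4|rd=3:3|rs=0:3|pad=0:6 → word 5600h → 56 00
1. jnz fields op=0x1:4|imm=4:12 → word 1004h → 10 04

56 00 10 04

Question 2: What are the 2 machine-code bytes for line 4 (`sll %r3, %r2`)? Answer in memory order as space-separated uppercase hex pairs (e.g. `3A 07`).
line 4 (sll): pack op=0x3:4|rd=2:3|rs=3:3|pad=0:6 = 0x34c0; big→ 34 c0

34 C0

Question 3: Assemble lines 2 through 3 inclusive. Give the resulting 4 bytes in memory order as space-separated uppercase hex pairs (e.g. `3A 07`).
line 2 (inc): pack op=0xd:4|rd=2:3|pad=0:9 = 0xd400; big→ d4 00
line 3 (inc): pack op=0xd:4|rd=2:3|pad=0:9 = 0xd400; big→ d4 00

D4 00 D4 00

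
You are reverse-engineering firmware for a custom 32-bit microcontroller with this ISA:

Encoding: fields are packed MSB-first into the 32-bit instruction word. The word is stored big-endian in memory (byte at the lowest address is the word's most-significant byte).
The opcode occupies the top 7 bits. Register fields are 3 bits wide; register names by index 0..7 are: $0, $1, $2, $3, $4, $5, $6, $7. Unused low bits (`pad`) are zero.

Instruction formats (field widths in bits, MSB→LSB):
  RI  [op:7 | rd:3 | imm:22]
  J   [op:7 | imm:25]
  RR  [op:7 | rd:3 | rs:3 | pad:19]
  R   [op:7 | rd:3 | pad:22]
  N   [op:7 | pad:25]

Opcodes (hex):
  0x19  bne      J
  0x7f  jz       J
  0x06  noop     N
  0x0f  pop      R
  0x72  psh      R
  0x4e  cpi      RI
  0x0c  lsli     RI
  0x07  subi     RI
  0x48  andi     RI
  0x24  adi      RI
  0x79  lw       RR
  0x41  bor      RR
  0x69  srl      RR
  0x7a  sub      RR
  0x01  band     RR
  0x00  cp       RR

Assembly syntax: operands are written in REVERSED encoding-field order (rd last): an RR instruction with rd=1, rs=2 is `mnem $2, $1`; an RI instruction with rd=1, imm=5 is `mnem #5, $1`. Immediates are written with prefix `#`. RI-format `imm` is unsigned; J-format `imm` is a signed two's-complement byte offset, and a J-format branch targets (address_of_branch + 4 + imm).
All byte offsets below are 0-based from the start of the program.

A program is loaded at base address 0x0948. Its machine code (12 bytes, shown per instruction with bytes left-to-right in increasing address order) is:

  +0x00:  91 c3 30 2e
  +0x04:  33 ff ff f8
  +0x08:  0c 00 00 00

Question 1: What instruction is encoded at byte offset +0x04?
bne #-8

+0x04: 33 ff ff f8 ⇒ word 0x33fffff8 (big)
  top 7b → 0x19 → bne [J]
  imm@[24:0]=0x1fffff8 (s25→-8) ⇒ #-8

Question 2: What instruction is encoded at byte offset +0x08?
noop

+0x08: 0c 00 00 00 ⇒ word 0x0c000000 (big)
  top 7b → 0x6 → noop [N]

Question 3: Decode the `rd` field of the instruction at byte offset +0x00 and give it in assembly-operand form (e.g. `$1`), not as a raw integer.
$7

@+00  big-endian(91 c3 30 2e) = 0x91c3302e
  op=0x91c3302e>>25=0x48 ⇒ andi (RI)
  [24:22] rd=7 = $7
  [21:0] imm=208942 = #208942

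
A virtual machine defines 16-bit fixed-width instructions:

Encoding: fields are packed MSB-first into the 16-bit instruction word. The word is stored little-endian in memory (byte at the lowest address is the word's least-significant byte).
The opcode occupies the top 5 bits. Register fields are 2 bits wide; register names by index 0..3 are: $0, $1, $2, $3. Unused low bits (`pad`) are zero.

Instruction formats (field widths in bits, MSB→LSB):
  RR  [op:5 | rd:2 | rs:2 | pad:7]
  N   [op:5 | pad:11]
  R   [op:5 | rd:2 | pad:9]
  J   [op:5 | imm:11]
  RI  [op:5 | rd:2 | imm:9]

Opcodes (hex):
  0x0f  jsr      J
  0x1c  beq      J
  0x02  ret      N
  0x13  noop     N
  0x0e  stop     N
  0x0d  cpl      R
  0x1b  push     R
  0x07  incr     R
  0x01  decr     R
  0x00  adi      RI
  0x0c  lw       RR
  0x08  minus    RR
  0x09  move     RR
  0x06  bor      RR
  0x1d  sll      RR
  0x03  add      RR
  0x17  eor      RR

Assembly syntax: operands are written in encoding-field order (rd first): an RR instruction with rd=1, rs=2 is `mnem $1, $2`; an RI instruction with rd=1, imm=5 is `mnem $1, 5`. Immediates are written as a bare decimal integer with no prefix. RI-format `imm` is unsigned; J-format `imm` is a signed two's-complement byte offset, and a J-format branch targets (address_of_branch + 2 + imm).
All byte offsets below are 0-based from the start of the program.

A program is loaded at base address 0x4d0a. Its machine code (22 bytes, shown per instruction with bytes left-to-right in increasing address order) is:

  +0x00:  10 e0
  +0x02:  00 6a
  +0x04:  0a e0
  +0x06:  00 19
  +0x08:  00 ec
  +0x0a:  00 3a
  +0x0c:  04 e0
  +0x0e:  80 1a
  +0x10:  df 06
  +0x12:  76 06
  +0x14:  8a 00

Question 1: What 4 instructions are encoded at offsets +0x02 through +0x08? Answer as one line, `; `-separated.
off 0x02: read 00 6a as little → 0x6a00
  op=0x6a00>>11=0xd ⇒ cpl (R)
  [10:9] rd=1 = $1
off 0x04: read 0a e0 as little → 0xe00a
  op=0xe00a>>11=0x1c ⇒ beq (J)
  [10:0] imm=10 = 10
off 0x06: read 00 19 as little → 0x1900
  op=0x1900>>11=0x3 ⇒ add (RR)
  [10:9] rd=0 = $0
  [8:7] rs=2 = $2
off 0x08: read 00 ec as little → 0xec00
  op=0xec00>>11=0x1d ⇒ sll (RR)
  [10:9] rd=2 = $2
  [8:7] rs=0 = $0

cpl $1; beq 10; add $0, $2; sll $2, $0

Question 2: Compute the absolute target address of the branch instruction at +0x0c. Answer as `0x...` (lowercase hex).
0x4d1c

@+0c  little-endian(04 e0) = 0xe004
  opcode bits[15:11]=0x1c: beq/J
  imm: (w>>0)&0x7ff=0x4 → 4
  target = base 0x4d0a + off 0x0c + 2 + imm 4 = 0x4d1c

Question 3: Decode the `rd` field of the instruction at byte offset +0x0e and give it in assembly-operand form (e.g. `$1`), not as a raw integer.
@+0e  little-endian(80 1a) = 0x1a80
  top 5b → 0x3 → add [RR]
  rd: (w>>9)&0x3=0x1 → $1
  rs: (w>>7)&0x3=0x1 → $1

$1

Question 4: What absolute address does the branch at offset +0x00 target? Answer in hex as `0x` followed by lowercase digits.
off 0x00: read 10 e0 as little → 0xe010
  opcode bits[15:11]=0x1c: beq/J
  imm@[10:0]=0x10 ⇒ 16
  target = base 0x4d0a + off 0x00 + 2 + imm 16 = 0x4d1c

0x4d1c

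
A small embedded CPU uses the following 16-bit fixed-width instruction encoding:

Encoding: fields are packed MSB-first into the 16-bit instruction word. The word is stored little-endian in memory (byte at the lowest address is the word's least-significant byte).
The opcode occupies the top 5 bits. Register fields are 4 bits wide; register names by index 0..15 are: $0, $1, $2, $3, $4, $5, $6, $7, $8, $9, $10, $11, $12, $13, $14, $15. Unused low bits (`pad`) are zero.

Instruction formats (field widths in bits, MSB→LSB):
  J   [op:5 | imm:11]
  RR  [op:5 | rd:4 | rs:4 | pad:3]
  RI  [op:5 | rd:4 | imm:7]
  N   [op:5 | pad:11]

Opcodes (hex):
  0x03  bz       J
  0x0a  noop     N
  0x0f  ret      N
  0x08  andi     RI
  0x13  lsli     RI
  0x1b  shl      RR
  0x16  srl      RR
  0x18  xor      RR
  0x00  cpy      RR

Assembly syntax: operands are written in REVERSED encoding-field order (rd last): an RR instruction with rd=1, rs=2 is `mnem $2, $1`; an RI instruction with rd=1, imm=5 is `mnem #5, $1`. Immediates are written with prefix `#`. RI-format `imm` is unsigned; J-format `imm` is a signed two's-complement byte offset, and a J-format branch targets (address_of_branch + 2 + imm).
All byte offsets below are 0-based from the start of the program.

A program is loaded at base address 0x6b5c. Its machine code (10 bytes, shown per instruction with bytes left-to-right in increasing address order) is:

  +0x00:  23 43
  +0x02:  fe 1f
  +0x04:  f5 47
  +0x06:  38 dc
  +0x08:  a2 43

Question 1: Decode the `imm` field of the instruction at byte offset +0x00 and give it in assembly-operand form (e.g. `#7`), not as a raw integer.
@+00  little-endian(23 43) = 0x4323
  top 5b → 0x8 → andi [RI]
  rd@[10:7]=0x6 ⇒ $6
  imm@[6:0]=0x23 ⇒ #35

#35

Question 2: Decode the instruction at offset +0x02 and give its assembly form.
off 0x02: read fe 1f as little → 0x1ffe
  opcode bits[15:11]=0x3: bz/J
  imm: (w>>0)&0x7ff=0x7fe (s11→-2) → #-2

bz #-2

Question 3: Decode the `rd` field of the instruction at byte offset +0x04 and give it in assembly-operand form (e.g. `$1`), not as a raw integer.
off 0x04: read f5 47 as little → 0x47f5
  opcode bits[15:11]=0x8: andi/RI
  [10:7] rd=15 = $15
  [6:0] imm=117 = #117

$15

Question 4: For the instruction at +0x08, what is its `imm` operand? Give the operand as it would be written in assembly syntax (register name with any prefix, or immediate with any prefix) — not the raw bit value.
@+08  little-endian(a2 43) = 0x43a2
  top 5b → 0x8 → andi [RI]
  [10:7] rd=7 = $7
  [6:0] imm=34 = #34

#34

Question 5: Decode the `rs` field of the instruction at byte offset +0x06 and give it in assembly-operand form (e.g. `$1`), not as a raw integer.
$7

off 0x06: read 38 dc as little → 0xdc38
  op=0xdc38>>11=0x1b ⇒ shl (RR)
  [10:7] rd=8 = $8
  [6:3] rs=7 = $7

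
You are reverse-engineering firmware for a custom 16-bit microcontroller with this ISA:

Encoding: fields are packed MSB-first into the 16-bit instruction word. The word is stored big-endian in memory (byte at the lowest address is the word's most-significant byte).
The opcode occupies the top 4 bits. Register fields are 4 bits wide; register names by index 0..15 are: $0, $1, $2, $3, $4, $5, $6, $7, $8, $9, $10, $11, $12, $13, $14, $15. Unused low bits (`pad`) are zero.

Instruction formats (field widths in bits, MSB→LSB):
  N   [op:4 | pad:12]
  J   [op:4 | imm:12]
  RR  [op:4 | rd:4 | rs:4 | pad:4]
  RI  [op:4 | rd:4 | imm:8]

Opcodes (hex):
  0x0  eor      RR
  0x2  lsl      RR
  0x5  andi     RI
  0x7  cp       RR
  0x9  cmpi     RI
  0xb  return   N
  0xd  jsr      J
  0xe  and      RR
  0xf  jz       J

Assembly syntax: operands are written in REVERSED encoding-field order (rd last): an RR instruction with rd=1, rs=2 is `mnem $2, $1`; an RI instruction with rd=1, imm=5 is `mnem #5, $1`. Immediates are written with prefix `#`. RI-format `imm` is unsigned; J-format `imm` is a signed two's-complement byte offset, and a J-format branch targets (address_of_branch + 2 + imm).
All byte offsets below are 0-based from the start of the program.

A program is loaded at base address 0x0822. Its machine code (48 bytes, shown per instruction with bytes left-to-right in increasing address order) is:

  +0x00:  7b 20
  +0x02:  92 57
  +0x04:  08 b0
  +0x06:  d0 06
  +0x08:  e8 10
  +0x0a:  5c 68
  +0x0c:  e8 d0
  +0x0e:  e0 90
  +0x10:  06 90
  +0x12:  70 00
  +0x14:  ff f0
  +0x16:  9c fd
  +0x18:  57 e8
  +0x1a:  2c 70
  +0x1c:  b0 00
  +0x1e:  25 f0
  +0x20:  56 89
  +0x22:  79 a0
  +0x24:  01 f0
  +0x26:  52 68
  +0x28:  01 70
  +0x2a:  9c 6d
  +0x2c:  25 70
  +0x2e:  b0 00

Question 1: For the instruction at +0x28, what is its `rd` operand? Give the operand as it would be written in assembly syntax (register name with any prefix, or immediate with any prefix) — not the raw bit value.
$1

@+28  big-endian(01 70) = 0x0170
  op=0x0170>>12=0x0 ⇒ eor (RR)
  rd: (w>>8)&0xf=0x1 → $1
  rs: (w>>4)&0xf=0x7 → $7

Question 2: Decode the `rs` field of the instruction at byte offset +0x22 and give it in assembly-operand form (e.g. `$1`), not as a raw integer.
$10

+0x22: 79 a0 ⇒ word 0x79a0 (big)
  op=0x79a0>>12=0x7 ⇒ cp (RR)
  rd: (w>>8)&0xf=0x9 → $9
  rs: (w>>4)&0xf=0xa → $10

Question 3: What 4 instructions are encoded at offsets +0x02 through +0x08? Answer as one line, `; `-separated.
+0x02: 92 57 ⇒ word 0x9257 (big)
  op=0x9257>>12=0x9 ⇒ cmpi (RI)
  rd@[11:8]=0x2 ⇒ $2
  imm@[7:0]=0x57 ⇒ #87
+0x04: 08 b0 ⇒ word 0x08b0 (big)
  op=0x08b0>>12=0x0 ⇒ eor (RR)
  rd@[11:8]=0x8 ⇒ $8
  rs@[7:4]=0xb ⇒ $11
+0x06: d0 06 ⇒ word 0xd006 (big)
  op=0xd006>>12=0xd ⇒ jsr (J)
  imm@[11:0]=0x6 ⇒ #6
+0x08: e8 10 ⇒ word 0xe810 (big)
  op=0xe810>>12=0xe ⇒ and (RR)
  rd@[11:8]=0x8 ⇒ $8
  rs@[7:4]=0x1 ⇒ $1

cmpi #87, $2; eor $11, $8; jsr #6; and $1, $8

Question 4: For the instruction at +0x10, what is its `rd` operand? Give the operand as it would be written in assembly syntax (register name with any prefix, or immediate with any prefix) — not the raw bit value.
off 0x10: read 06 90 as big → 0x0690
  top 4b → 0x0 → eor [RR]
  rd: (w>>8)&0xf=0x6 → $6
  rs: (w>>4)&0xf=0x9 → $9

$6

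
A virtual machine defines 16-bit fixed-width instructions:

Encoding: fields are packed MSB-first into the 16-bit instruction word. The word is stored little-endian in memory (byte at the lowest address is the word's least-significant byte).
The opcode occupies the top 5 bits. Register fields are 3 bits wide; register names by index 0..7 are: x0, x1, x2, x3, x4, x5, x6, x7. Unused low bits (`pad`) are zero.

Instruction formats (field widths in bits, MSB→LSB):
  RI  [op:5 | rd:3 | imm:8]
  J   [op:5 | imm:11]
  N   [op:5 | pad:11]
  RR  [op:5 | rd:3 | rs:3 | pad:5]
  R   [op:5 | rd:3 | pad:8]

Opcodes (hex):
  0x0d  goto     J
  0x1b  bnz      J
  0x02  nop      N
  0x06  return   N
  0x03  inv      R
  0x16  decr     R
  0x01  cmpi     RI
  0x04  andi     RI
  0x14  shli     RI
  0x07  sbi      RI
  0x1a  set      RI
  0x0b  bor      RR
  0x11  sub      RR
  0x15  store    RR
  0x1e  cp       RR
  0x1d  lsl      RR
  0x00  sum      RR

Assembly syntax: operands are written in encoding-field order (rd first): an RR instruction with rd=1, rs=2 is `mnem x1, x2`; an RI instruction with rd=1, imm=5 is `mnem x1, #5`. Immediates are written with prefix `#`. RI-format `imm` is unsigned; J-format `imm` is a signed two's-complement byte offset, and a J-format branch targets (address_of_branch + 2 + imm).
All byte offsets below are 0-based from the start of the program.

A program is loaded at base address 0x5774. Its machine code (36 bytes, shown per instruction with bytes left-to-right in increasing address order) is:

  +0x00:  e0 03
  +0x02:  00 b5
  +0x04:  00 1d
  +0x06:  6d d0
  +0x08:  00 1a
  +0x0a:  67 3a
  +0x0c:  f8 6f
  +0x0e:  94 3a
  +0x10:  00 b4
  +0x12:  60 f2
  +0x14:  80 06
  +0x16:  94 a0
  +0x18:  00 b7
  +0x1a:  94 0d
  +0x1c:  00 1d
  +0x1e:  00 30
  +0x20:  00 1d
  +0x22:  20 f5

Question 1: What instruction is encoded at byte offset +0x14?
sum x6, x4

off 0x14: read 80 06 as little → 0x0680
  op=0x0680>>11=0x0 ⇒ sum (RR)
  rd@[10:8]=0x6 ⇒ x6
  rs@[7:5]=0x4 ⇒ x4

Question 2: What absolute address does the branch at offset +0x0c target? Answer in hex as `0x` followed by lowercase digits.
0x577a

[0c] f8 6f → 0x6ff8
  top 5b → 0xd → goto [J]
  imm: (w>>0)&0x7ff=0x7f8 (s11→-8) → #-8
  target = base 0x5774 + off 0x0c + 2 + imm -8 = 0x577a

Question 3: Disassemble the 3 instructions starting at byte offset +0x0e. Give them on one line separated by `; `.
+0x0e: 94 3a ⇒ word 0x3a94 (little)
  opcode bits[15:11]=0x7: sbi/RI
  rd@[10:8]=0x2 ⇒ x2
  imm@[7:0]=0x94 ⇒ #148
+0x10: 00 b4 ⇒ word 0xb400 (little)
  opcode bits[15:11]=0x16: decr/R
  rd@[10:8]=0x4 ⇒ x4
+0x12: 60 f2 ⇒ word 0xf260 (little)
  opcode bits[15:11]=0x1e: cp/RR
  rd@[10:8]=0x2 ⇒ x2
  rs@[7:5]=0x3 ⇒ x3

sbi x2, #148; decr x4; cp x2, x3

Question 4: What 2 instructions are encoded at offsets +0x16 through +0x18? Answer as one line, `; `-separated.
shli x0, #148; decr x7

@+16  little-endian(94 a0) = 0xa094
  op=0xa094>>11=0x14 ⇒ shli (RI)
  rd: (w>>8)&0x7=0x0 → x0
  imm: (w>>0)&0xff=0x94 → #148
@+18  little-endian(00 b7) = 0xb700
  op=0xb700>>11=0x16 ⇒ decr (R)
  rd: (w>>8)&0x7=0x7 → x7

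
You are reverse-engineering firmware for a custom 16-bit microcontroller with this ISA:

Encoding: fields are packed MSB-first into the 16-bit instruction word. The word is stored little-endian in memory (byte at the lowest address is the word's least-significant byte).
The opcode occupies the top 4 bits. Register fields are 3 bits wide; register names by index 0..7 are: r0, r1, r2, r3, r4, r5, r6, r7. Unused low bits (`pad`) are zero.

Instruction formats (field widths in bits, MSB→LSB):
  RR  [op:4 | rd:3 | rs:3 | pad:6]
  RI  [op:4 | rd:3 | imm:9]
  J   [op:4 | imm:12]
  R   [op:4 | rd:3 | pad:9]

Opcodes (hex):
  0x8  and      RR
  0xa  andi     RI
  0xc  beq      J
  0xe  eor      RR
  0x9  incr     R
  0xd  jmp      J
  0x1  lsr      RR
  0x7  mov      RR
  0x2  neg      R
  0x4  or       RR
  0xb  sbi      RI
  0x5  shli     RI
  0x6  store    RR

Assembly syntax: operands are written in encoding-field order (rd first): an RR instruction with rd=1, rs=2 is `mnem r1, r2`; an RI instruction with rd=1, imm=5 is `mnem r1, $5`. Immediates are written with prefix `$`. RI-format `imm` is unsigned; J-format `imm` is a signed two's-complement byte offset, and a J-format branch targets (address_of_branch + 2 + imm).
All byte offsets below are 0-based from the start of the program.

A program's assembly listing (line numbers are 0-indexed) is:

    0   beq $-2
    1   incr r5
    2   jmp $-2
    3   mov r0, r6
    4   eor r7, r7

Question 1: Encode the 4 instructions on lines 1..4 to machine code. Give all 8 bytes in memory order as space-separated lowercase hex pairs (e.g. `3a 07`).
1. incr fields op=0x9:4|rd=5:3|pad=0:9 → word 9a00h → 00 9a
2. jmp fields op=0xd:4|imm=-2:12 → word dffeh → fe df
3. mov fields op=0x7:4|rd=0:3|rs=6:3|pad=0:6 → word 7180h → 80 71
4. eor fields op=0xe:4|rd=7:3|rs=7:3|pad=0:6 → word efc0h → c0 ef

00 9a fe df 80 71 c0 ef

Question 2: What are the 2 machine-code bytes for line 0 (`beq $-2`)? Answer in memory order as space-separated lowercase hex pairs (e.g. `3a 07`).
fe cf

0. beq fields op=0xc:4|imm=-2:12 → word cffeh → fe cf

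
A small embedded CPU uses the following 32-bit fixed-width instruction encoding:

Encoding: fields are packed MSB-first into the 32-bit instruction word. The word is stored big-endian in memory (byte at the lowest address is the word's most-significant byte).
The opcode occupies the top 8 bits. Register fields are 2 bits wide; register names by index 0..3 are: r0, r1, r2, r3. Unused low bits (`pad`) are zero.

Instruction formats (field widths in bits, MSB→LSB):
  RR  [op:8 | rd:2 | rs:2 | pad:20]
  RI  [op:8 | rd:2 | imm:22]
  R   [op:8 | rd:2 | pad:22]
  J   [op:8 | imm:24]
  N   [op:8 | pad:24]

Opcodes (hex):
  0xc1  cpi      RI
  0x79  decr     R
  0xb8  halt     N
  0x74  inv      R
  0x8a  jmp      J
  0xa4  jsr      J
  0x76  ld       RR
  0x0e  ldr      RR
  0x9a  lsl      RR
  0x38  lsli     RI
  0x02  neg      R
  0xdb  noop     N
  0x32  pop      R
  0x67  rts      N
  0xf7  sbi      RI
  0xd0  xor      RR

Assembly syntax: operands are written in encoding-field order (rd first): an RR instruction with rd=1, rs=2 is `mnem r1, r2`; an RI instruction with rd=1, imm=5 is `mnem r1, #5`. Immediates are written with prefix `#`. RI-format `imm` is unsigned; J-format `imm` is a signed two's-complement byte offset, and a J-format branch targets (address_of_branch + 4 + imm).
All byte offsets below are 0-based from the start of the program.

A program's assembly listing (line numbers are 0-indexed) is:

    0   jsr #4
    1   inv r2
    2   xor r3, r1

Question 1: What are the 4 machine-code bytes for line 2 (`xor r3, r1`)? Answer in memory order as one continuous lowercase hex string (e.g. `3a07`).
2. xor fields op=0xd0:8|rd=3:2|rs=1:2|pad=0:20 → word d0d00000h → d0 d0 00 00

d0d00000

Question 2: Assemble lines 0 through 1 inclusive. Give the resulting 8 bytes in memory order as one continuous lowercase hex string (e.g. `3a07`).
0. jsr fields op=0xa4:8|imm=4:24 → word a4000004h → a4 00 00 04
1. inv fields op=0x74:8|rd=2:2|pad=0:22 → word 74800000h → 74 80 00 00

a400000474800000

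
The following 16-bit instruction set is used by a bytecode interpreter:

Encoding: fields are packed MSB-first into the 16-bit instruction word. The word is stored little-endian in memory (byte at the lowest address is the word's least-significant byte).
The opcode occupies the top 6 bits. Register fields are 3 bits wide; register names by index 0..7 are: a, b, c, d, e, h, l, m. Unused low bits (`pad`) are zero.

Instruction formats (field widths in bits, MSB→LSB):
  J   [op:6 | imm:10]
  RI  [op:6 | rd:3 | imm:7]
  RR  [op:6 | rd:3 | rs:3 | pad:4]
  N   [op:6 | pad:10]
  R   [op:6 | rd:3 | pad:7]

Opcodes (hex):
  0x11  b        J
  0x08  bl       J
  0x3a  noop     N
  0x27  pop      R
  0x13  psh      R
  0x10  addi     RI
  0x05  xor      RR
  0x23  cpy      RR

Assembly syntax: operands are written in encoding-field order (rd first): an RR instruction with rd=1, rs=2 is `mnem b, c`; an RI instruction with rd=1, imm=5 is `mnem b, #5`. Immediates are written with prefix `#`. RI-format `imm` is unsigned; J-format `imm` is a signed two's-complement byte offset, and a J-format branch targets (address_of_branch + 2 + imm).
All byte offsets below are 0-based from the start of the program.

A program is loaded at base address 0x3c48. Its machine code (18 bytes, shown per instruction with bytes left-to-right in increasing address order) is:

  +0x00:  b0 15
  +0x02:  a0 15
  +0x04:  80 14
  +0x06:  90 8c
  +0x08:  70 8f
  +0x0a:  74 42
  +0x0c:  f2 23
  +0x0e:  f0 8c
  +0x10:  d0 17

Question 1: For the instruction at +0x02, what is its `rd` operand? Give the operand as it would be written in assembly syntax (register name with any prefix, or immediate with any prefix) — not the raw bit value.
d

@+02  little-endian(a0 15) = 0x15a0
  op=0x15a0>>10=0x5 ⇒ xor (RR)
  rd@[9:7]=0x3 ⇒ d
  rs@[6:4]=0x2 ⇒ c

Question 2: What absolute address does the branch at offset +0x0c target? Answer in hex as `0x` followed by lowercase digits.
0x3c48

[0c] f2 23 → 0x23f2
  op=0x23f2>>10=0x8 ⇒ bl (J)
  imm@[9:0]=0x3f2 (s10→-14) ⇒ #-14
  target = base 0x3c48 + off 0x0c + 2 + imm -14 = 0x3c48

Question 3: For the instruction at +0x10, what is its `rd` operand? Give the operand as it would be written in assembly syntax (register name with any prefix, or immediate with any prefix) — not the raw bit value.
[10] d0 17 → 0x17d0
  top 6b → 0x5 → xor [RR]
  rd@[9:7]=0x7 ⇒ m
  rs@[6:4]=0x5 ⇒ h

m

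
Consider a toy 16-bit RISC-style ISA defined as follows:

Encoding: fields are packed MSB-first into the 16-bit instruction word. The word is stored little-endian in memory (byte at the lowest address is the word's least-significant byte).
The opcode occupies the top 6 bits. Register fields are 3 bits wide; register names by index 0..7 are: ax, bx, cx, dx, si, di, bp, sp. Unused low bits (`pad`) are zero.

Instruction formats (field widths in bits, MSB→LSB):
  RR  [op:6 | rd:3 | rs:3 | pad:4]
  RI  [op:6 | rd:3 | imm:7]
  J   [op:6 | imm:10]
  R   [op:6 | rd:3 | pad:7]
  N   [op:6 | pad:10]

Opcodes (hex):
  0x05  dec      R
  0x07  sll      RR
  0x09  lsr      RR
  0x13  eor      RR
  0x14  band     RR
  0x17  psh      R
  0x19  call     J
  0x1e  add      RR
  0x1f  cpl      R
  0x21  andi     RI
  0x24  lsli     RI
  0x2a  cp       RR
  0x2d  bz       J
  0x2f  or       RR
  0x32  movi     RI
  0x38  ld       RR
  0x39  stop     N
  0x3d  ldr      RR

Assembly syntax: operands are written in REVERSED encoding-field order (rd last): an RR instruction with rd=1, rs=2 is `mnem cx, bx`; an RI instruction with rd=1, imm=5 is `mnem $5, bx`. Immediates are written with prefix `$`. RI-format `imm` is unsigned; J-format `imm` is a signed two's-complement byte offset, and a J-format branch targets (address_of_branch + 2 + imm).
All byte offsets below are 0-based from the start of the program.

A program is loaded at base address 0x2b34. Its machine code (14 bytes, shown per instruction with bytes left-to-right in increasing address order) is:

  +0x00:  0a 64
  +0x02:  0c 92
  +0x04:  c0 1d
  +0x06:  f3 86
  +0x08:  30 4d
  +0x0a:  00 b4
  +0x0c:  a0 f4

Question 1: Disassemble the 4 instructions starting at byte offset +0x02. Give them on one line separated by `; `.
off 0x02: read 0c 92 as little → 0x920c
  op=0x920c>>10=0x24 ⇒ lsli (RI)
  rd: (w>>7)&0x7=0x4 → si
  imm: (w>>0)&0x7f=0xc → $12
off 0x04: read c0 1d as little → 0x1dc0
  op=0x1dc0>>10=0x7 ⇒ sll (RR)
  rd: (w>>7)&0x7=0x3 → dx
  rs: (w>>4)&0x7=0x4 → si
off 0x06: read f3 86 as little → 0x86f3
  op=0x86f3>>10=0x21 ⇒ andi (RI)
  rd: (w>>7)&0x7=0x5 → di
  imm: (w>>0)&0x7f=0x73 → $115
off 0x08: read 30 4d as little → 0x4d30
  op=0x4d30>>10=0x13 ⇒ eor (RR)
  rd: (w>>7)&0x7=0x2 → cx
  rs: (w>>4)&0x7=0x3 → dx

lsli $12, si; sll si, dx; andi $115, di; eor dx, cx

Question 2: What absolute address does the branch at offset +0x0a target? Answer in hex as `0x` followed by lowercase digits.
@+0a  little-endian(00 b4) = 0xb400
  opcode bits[15:10]=0x2d: bz/J
  [9:0] imm=0 = $0
  target = base 0x2b34 + off 0x0a + 2 + imm 0 = 0x2b40

0x2b40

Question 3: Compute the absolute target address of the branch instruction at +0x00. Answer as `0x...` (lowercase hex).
0x2b40

[00] 0a 64 → 0x640a
  top 6b → 0x19 → call [J]
  imm@[9:0]=0xa ⇒ $10
  target = base 0x2b34 + off 0x00 + 2 + imm 10 = 0x2b40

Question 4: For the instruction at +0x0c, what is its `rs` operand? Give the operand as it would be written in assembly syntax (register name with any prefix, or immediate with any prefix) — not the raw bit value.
@+0c  little-endian(a0 f4) = 0xf4a0
  opcode bits[15:10]=0x3d: ldr/RR
  [9:7] rd=1 = bx
  [6:4] rs=2 = cx

cx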